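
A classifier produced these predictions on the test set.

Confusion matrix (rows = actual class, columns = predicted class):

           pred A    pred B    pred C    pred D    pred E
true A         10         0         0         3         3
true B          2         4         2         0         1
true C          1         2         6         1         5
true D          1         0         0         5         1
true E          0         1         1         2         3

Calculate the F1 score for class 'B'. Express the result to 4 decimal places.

0.5000

F1 score = 2·TP/(2·TP+FP+FN).
B: TP=4, FP=0+2+0+1=3, FN=2+2+0+1=5 → 8/16 = 0.50000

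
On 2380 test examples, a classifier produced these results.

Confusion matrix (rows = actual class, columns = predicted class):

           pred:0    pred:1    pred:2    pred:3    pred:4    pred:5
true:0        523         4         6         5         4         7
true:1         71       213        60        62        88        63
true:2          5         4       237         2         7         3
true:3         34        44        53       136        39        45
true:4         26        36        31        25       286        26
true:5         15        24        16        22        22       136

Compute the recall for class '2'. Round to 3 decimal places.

0.919

Take TP from the diagonal, FP from the rest of the '2' prediction marginal, FN from the rest of the '2' actual marginal.
recall = TP/(TP+FN).
2: TP=237, FN=5+4+2+7+3=21 → 237/258 = 0.9186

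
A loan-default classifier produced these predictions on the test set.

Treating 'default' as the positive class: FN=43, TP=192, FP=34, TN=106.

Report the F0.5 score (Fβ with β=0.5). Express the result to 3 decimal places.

Fβ = (1+β²)·TP / ((1+β²)·TP + β²·FN + FP), with β²=1/4
= 1.25·192 / (1.25·192 + 0.25·43 + 34) = 0.843

0.843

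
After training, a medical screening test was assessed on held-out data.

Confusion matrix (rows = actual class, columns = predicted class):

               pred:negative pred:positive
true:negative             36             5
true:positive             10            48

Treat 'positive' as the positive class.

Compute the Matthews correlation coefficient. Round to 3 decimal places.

0.697

MCC = (TP·TN − FP·FN) / √((TP+FP)(TP+FN)(TN+FP)(TN+FN))
Numerator = 48·36 − 5·10 = 1678
Denominator = √(53·58·41·46) = √5797564 = 2407.8131
MCC = 1678 / 2407.8131 = 0.697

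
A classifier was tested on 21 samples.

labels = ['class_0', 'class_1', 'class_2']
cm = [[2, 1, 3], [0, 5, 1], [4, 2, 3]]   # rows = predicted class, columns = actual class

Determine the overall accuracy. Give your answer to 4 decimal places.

0.4762

Accuracy = trace / total = (2+5+3=10) / 21 = 10/21 = 0.4762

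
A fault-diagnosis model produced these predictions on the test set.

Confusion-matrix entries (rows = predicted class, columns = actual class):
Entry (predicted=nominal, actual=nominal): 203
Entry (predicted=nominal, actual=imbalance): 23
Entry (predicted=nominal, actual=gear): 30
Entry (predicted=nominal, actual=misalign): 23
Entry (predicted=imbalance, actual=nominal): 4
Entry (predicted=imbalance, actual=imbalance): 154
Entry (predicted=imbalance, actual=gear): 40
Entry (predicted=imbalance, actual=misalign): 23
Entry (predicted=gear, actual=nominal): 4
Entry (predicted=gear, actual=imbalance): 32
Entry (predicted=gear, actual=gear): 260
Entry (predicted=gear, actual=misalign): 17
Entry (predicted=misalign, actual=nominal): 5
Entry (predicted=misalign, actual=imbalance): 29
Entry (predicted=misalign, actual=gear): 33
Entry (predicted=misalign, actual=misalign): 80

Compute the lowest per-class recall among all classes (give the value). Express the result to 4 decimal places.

0.5594

Per-class recall (TP/(TP+FN)):
  nominal: TP=203, FN=4+4+5=13 → 203/216 = 0.93981
  imbalance: TP=154, FN=23+32+29=84 → 154/238 = 0.64706
  gear: TP=260, FN=30+40+33=103 → 260/363 = 0.71625
  misalign: TP=80, FN=23+23+17=63 → 80/143 = 0.55944
Lowest is class 'misalign' with recall = 0.5594.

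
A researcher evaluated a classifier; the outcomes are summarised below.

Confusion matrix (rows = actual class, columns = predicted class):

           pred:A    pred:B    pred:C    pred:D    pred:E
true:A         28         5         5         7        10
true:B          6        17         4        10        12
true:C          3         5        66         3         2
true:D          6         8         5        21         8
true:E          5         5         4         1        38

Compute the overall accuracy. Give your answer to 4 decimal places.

0.5986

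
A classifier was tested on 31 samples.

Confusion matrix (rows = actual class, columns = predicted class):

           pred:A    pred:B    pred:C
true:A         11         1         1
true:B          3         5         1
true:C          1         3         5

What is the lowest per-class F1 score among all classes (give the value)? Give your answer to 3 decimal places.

Per-class F1 score (2·TP/(2·TP+FP+FN)):
  A: TP=11, FP=3+1=4, FN=1+1=2 → 22/28 = 0.7857
  B: TP=5, FP=1+3=4, FN=3+1=4 → 10/18 = 0.5556
  C: TP=5, FP=1+1=2, FN=1+3=4 → 10/16 = 0.6250
Lowest is class 'B' with F1 score = 0.556.

0.556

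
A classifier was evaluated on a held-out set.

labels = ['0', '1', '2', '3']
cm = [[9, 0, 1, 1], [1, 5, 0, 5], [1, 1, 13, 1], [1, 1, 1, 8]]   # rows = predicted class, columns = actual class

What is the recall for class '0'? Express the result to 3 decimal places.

0.750

Treat '0' as positive and all other classes as negative.
recall = TP/(TP+FN).
0: TP=9, FN=1+1+1=3 → 9/12 = 0.7500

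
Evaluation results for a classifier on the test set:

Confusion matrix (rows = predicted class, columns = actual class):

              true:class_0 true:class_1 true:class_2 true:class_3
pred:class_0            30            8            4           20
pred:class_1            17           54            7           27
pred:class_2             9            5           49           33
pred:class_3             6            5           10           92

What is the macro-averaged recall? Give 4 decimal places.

0.6172

Per-class recall (TP/(TP+FN)):
  class_0: TP=30, FN=17+9+6=32 → 30/62 = 0.48387
  class_1: TP=54, FN=8+5+5=18 → 54/72 = 0.75000
  class_2: TP=49, FN=4+7+10=21 → 49/70 = 0.70000
  class_3: TP=92, FN=20+27+33=80 → 92/172 = 0.53488
Macro-recall = mean = (0.48387 + 0.75000 + 0.70000 + 0.53488) / 4 = 0.6172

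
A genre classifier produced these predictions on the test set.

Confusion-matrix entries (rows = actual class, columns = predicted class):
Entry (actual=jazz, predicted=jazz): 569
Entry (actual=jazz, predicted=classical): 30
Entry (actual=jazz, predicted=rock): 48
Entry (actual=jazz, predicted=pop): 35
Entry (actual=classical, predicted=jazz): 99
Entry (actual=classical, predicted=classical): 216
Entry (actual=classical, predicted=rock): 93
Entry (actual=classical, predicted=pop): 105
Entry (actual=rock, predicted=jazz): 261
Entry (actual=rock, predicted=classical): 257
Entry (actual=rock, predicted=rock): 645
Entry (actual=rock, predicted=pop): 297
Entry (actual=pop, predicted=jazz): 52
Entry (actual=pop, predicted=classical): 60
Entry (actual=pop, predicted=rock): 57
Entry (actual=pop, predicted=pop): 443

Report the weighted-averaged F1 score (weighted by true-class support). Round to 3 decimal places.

Per-class F1 score (2·TP/(2·TP+FP+FN)):
  jazz: TP=569, FP=99+261+52=412, FN=30+48+35=113 → 1138/1663 = 0.6843
  classical: TP=216, FP=30+257+60=347, FN=99+93+105=297 → 432/1076 = 0.4015
  rock: TP=645, FP=48+93+57=198, FN=261+257+297=815 → 1290/2303 = 0.5601
  pop: TP=443, FP=35+105+297=437, FN=52+60+57=169 → 886/1492 = 0.5938
Weighted-F1 score = Σ (supportᵢ/N)·F1 scoreᵢ with N=3267: (682/3267)·0.6843 + (513/3267)·0.4015 + (1460/3267)·0.5601 + (612/3267)·0.5938 = 0.567

0.567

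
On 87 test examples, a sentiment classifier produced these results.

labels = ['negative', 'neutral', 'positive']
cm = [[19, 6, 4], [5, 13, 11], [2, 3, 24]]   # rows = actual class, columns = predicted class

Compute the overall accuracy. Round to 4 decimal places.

0.6437

Accuracy = trace / total = (19+13+24=56) / 87 = 56/87 = 0.6437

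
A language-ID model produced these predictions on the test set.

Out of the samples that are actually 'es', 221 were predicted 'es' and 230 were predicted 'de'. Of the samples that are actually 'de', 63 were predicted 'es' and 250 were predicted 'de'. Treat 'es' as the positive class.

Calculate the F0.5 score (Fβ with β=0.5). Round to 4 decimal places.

0.6963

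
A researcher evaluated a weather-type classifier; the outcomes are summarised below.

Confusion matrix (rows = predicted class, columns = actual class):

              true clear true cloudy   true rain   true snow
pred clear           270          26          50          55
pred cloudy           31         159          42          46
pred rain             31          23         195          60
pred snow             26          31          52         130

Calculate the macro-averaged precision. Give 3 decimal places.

0.605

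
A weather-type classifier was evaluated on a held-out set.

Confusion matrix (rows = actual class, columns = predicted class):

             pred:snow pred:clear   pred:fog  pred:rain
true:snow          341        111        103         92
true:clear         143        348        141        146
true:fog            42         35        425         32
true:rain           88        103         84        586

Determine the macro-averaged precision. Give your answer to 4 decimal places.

Per-class precision (TP/(TP+FP)):
  snow: TP=341, FP=143+42+88=273 → 341/614 = 0.55537
  clear: TP=348, FP=111+35+103=249 → 348/597 = 0.58291
  fog: TP=425, FP=103+141+84=328 → 425/753 = 0.56441
  rain: TP=586, FP=92+146+32=270 → 586/856 = 0.68458
Macro-precision = mean = (0.55537 + 0.58291 + 0.56441 + 0.68458) / 4 = 0.5968

0.5968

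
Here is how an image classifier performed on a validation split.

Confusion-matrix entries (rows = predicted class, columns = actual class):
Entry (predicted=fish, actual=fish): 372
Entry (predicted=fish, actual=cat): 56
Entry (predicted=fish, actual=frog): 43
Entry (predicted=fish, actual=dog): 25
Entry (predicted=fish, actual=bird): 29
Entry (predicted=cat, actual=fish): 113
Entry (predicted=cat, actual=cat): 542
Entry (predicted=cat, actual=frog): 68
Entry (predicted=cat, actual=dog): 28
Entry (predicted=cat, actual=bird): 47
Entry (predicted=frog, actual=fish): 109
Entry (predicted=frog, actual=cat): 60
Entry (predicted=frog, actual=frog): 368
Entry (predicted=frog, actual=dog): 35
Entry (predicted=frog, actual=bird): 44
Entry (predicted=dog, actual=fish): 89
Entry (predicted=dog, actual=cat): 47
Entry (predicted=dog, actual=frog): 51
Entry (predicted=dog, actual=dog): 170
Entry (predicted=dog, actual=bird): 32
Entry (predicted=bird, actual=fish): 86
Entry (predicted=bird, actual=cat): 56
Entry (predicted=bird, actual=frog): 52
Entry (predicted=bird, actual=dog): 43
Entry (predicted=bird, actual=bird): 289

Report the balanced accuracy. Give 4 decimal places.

Balanced accuracy = mean of per-class recall.
  fish: recall = 372/769 = 0.48375
  cat: recall = 542/761 = 0.71222
  frog: recall = 368/582 = 0.63230
  dog: recall = 170/301 = 0.56478
  bird: recall = 289/441 = 0.65533
Mean = (0.48375 + 0.71222 + 0.63230 + 0.56478 + 0.65533) / 5 = 0.6097

0.6097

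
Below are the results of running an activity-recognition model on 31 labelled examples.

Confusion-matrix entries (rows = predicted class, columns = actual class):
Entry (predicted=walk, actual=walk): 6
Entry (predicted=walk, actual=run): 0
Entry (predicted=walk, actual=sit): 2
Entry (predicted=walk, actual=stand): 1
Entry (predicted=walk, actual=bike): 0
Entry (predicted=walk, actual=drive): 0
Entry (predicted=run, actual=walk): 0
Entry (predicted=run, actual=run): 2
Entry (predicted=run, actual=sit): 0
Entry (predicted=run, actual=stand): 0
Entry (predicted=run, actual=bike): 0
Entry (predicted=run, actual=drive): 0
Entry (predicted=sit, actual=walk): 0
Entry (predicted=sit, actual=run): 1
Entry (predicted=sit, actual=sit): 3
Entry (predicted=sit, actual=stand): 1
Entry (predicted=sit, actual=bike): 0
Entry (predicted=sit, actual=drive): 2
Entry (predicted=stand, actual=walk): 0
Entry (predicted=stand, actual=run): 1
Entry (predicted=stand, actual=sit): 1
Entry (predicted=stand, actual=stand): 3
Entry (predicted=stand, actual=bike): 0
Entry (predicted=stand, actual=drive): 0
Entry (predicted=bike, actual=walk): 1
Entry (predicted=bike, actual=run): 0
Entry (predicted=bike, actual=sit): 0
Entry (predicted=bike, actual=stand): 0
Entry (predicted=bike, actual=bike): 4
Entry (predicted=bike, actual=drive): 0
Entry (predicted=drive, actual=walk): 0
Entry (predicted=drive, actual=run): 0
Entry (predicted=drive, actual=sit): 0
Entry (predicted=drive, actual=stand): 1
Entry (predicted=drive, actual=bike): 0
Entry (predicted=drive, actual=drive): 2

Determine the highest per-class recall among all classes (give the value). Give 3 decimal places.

1.000

Per-class recall (TP/(TP+FN)):
  walk: TP=6, FN=0+0+0+1+0=1 → 6/7 = 0.8571
  run: TP=2, FN=0+1+1+0+0=2 → 2/4 = 0.5000
  sit: TP=3, FN=2+0+1+0+0=3 → 3/6 = 0.5000
  stand: TP=3, FN=1+0+1+0+1=3 → 3/6 = 0.5000
  bike: TP=4, FN=0+0+0+0+0=0 → 4/4 = 1.0000
  drive: TP=2, FN=0+0+2+0+0=2 → 2/4 = 0.5000
Highest is class 'bike' with recall = 1.000.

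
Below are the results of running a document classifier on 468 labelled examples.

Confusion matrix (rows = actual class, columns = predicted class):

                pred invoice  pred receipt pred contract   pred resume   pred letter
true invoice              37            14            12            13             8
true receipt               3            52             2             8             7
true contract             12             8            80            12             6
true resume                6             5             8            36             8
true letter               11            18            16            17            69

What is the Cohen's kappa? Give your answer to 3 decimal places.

0.478

Observed agreement pₒ = trace/N = 274/468 = 0.5855
Expected agreement pₑ = Σ (rowᵢ·colᵢ)/N² = (84·69 + 72·97 + 118·118 + 63·86 + 131·98)/468² = 0.2053
κ = (pₒ − pₑ)/(1 − pₑ) = (0.5855 − 0.2053)/(1 − 0.2053) = 0.478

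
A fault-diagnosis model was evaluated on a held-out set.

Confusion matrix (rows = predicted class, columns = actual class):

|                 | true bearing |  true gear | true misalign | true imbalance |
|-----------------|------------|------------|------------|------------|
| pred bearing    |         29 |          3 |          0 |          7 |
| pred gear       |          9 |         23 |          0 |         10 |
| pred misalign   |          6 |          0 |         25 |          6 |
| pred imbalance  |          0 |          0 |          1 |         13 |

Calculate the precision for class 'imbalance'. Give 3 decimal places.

precision = TP/(TP+FP).
imbalance: TP=13, FP=0+0+1=1 → 13/14 = 0.9286

0.929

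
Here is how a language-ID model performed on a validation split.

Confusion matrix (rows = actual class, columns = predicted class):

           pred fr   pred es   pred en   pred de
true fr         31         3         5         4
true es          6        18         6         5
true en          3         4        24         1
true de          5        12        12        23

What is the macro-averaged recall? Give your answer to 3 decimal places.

0.607

Per-class recall (TP/(TP+FN)):
  fr: TP=31, FN=3+5+4=12 → 31/43 = 0.7209
  es: TP=18, FN=6+6+5=17 → 18/35 = 0.5143
  en: TP=24, FN=3+4+1=8 → 24/32 = 0.7500
  de: TP=23, FN=5+12+12=29 → 23/52 = 0.4423
Macro-recall = mean = (0.7209 + 0.5143 + 0.7500 + 0.4423) / 4 = 0.607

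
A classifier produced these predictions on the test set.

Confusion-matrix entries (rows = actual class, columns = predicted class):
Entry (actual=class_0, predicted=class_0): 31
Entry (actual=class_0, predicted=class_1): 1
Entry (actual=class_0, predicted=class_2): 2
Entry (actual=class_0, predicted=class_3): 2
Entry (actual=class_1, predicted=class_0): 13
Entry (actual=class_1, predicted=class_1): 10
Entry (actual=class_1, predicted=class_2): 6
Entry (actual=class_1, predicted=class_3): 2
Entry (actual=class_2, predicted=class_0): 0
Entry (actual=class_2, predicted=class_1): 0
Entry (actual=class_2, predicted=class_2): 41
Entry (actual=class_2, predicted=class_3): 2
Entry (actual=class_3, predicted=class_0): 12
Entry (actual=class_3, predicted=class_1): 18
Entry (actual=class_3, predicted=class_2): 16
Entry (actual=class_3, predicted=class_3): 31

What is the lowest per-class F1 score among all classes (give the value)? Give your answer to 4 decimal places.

Per-class F1 score (2·TP/(2·TP+FP+FN)):
  class_0: TP=31, FP=13+0+12=25, FN=1+2+2=5 → 62/92 = 0.67391
  class_1: TP=10, FP=1+0+18=19, FN=13+6+2=21 → 20/60 = 0.33333
  class_2: TP=41, FP=2+6+16=24, FN=0+0+2=2 → 82/108 = 0.75926
  class_3: TP=31, FP=2+2+2=6, FN=12+18+16=46 → 62/114 = 0.54386
Lowest is class 'class_1' with F1 score = 0.3333.

0.3333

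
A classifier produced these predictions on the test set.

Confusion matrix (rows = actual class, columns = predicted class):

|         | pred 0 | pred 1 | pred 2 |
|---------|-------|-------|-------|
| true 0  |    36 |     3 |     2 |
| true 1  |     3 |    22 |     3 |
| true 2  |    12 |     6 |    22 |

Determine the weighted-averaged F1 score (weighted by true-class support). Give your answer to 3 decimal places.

0.727

Per-class F1 score (2·TP/(2·TP+FP+FN)):
  0: TP=36, FP=3+12=15, FN=3+2=5 → 72/92 = 0.7826
  1: TP=22, FP=3+6=9, FN=3+3=6 → 44/59 = 0.7458
  2: TP=22, FP=2+3=5, FN=12+6=18 → 44/67 = 0.6567
Weighted-F1 score = Σ (supportᵢ/N)·F1 scoreᵢ with N=109: (41/109)·0.7826 + (28/109)·0.7458 + (40/109)·0.6567 = 0.727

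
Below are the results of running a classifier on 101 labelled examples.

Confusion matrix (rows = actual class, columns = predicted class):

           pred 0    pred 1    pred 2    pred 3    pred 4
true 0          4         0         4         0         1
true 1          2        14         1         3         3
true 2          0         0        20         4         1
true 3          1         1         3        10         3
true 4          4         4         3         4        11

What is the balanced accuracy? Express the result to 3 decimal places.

0.566

Balanced accuracy = mean of per-class recall.
  0: recall = 4/9 = 0.4444
  1: recall = 14/23 = 0.6087
  2: recall = 20/25 = 0.8000
  3: recall = 10/18 = 0.5556
  4: recall = 11/26 = 0.4231
Mean = (0.4444 + 0.6087 + 0.8000 + 0.5556 + 0.4231) / 5 = 0.566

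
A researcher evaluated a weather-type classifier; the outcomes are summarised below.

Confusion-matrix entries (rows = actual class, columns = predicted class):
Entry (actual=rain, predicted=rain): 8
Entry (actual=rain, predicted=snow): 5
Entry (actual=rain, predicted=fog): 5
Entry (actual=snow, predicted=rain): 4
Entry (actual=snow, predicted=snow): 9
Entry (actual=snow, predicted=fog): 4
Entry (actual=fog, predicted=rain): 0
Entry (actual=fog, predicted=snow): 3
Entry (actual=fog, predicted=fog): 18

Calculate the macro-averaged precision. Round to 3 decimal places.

Per-class precision (TP/(TP+FP)):
  rain: TP=8, FP=4+0=4 → 8/12 = 0.6667
  snow: TP=9, FP=5+3=8 → 9/17 = 0.5294
  fog: TP=18, FP=5+4=9 → 18/27 = 0.6667
Macro-precision = mean = (0.6667 + 0.5294 + 0.6667) / 3 = 0.621

0.621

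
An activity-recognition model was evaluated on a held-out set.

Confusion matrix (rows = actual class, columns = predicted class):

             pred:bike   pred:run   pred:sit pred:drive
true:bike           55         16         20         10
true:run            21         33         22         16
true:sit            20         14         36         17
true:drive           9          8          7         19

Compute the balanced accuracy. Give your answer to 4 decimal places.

0.4397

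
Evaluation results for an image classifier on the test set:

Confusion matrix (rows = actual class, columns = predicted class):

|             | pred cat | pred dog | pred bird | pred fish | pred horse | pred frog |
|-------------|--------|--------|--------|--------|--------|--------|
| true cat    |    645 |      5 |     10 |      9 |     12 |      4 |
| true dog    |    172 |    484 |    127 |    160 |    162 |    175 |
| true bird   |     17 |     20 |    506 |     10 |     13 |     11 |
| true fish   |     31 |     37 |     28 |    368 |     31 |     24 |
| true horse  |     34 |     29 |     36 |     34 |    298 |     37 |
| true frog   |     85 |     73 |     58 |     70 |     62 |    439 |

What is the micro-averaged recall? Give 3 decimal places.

0.635

Micro-averaging pools counts across classes: ΣTP=2740, ΣFP=1576, ΣFN=1576.
Micro-recall = TP/(TP+FN) on pooled counts = 0.635 (equals overall accuracy in single-label multiclass).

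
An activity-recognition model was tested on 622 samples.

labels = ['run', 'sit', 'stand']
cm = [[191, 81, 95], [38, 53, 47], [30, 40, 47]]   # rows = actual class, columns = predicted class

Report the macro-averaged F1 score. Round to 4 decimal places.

Per-class F1 score (2·TP/(2·TP+FP+FN)):
  run: TP=191, FP=38+30=68, FN=81+95=176 → 382/626 = 0.61022
  sit: TP=53, FP=81+40=121, FN=38+47=85 → 106/312 = 0.33974
  stand: TP=47, FP=95+47=142, FN=30+40=70 → 94/306 = 0.30719
Macro-F1 score = mean = (0.61022 + 0.33974 + 0.30719) / 3 = 0.4191

0.4191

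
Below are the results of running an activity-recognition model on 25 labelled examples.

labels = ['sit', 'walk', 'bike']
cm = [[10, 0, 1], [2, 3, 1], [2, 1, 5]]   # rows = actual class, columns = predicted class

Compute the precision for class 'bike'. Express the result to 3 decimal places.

0.714

One-vs-rest for 'bike': TP = diagonal; FP = other classes predicted 'bike'; FN = 'bike' predicted as other.
precision = TP/(TP+FP).
bike: TP=5, FP=1+1=2 → 5/7 = 0.7143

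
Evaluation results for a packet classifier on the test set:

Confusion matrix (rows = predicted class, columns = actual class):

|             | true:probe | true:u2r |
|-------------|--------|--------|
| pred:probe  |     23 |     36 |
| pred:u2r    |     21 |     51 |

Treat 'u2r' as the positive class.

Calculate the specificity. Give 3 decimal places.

0.523

Specificity = TN/(TN+FP) = 23/(23+21) = 0.523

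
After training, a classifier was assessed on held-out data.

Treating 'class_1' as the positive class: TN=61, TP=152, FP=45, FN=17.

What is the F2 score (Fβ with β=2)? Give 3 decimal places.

0.871

Fβ = (1+β²)·TP / ((1+β²)·TP + β²·FN + FP), with β²=4
= 5·152 / (5·152 + 4·17 + 45) = 0.871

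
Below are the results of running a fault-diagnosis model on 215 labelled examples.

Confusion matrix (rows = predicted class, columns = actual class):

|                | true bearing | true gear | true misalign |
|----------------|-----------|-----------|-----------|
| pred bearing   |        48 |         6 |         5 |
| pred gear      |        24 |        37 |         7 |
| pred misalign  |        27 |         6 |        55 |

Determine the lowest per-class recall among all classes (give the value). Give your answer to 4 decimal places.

Per-class recall (TP/(TP+FN)):
  bearing: TP=48, FN=24+27=51 → 48/99 = 0.48485
  gear: TP=37, FN=6+6=12 → 37/49 = 0.75510
  misalign: TP=55, FN=5+7=12 → 55/67 = 0.82090
Lowest is class 'bearing' with recall = 0.4848.

0.4848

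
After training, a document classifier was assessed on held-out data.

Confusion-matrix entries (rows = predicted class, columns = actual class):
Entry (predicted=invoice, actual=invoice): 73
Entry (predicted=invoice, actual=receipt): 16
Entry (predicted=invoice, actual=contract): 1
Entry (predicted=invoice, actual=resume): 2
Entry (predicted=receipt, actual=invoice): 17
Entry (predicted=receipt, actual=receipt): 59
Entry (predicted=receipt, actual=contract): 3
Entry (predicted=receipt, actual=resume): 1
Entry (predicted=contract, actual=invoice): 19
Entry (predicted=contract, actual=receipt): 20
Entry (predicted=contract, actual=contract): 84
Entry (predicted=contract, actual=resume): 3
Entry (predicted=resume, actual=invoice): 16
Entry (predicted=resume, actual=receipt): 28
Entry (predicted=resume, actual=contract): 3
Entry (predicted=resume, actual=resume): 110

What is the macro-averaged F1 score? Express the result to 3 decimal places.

0.709

Per-class F1 score (2·TP/(2·TP+FP+FN)):
  invoice: TP=73, FP=16+1+2=19, FN=17+19+16=52 → 146/217 = 0.6728
  receipt: TP=59, FP=17+3+1=21, FN=16+20+28=64 → 118/203 = 0.5813
  contract: TP=84, FP=19+20+3=42, FN=1+3+3=7 → 168/217 = 0.7742
  resume: TP=110, FP=16+28+3=47, FN=2+1+3=6 → 220/273 = 0.8059
Macro-F1 score = mean = (0.6728 + 0.5813 + 0.7742 + 0.8059) / 4 = 0.709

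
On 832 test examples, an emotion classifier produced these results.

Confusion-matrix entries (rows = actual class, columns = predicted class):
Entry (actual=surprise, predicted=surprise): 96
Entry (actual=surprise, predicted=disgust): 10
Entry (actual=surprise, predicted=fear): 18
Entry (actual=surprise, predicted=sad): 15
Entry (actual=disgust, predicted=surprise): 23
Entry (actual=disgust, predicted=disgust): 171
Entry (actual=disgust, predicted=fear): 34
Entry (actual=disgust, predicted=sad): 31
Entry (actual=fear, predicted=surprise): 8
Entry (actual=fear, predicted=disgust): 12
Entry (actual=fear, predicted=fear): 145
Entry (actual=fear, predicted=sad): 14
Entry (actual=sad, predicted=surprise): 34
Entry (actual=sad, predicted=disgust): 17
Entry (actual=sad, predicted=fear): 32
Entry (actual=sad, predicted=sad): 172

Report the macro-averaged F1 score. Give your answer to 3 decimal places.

Per-class F1 score (2·TP/(2·TP+FP+FN)):
  surprise: TP=96, FP=23+8+34=65, FN=10+18+15=43 → 192/300 = 0.6400
  disgust: TP=171, FP=10+12+17=39, FN=23+34+31=88 → 342/469 = 0.7292
  fear: TP=145, FP=18+34+32=84, FN=8+12+14=34 → 290/408 = 0.7108
  sad: TP=172, FP=15+31+14=60, FN=34+17+32=83 → 344/487 = 0.7064
Macro-F1 score = mean = (0.6400 + 0.7292 + 0.7108 + 0.7064) / 4 = 0.697

0.697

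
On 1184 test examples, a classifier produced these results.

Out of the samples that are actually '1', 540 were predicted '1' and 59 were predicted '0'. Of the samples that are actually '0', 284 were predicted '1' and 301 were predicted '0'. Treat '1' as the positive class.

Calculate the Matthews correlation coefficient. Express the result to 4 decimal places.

0.4522

MCC = (TP·TN − FP·FN) / √((TP+FP)(TP+FN)(TN+FP)(TN+FN))
Numerator = 540·301 − 284·59 = 145784
Denominator = √(824·599·585·360) = √103947105600 = 322408.2902
MCC = 145784 / 322408.2902 = 0.4522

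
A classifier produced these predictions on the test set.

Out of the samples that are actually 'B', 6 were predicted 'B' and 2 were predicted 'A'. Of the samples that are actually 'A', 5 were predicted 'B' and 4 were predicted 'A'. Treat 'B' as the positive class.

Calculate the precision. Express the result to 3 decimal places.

0.545

Precision = TP/(TP+FP) = 6/(6+5) = 6/11 = 0.545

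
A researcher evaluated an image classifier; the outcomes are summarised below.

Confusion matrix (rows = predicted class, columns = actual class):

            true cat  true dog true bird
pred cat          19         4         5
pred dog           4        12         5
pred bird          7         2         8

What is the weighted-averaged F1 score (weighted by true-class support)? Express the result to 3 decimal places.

0.590

Per-class F1 score (2·TP/(2·TP+FP+FN)):
  cat: TP=19, FP=4+5=9, FN=4+7=11 → 38/58 = 0.6552
  dog: TP=12, FP=4+5=9, FN=4+2=6 → 24/39 = 0.6154
  bird: TP=8, FP=7+2=9, FN=5+5=10 → 16/35 = 0.4571
Weighted-F1 score = Σ (supportᵢ/N)·F1 scoreᵢ with N=66: (30/66)·0.6552 + (18/66)·0.6154 + (18/66)·0.4571 = 0.590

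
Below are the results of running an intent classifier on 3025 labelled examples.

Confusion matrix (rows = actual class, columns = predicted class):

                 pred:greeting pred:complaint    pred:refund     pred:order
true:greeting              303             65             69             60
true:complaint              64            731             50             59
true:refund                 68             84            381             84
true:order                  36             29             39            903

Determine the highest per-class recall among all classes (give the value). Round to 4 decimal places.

0.8967

Per-class recall (TP/(TP+FN)):
  greeting: TP=303, FN=65+69+60=194 → 303/497 = 0.60966
  complaint: TP=731, FN=64+50+59=173 → 731/904 = 0.80863
  refund: TP=381, FN=68+84+84=236 → 381/617 = 0.61750
  order: TP=903, FN=36+29+39=104 → 903/1007 = 0.89672
Highest is class 'order' with recall = 0.8967.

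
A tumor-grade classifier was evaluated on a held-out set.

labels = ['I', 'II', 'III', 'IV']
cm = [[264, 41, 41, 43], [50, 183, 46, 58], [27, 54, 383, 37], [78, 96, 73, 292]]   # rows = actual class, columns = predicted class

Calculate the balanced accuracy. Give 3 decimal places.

Balanced accuracy = mean of per-class recall.
  I: recall = 264/389 = 0.6787
  II: recall = 183/337 = 0.5430
  III: recall = 383/501 = 0.7645
  IV: recall = 292/539 = 0.5417
Mean = (0.6787 + 0.5430 + 0.7645 + 0.5417) / 4 = 0.632

0.632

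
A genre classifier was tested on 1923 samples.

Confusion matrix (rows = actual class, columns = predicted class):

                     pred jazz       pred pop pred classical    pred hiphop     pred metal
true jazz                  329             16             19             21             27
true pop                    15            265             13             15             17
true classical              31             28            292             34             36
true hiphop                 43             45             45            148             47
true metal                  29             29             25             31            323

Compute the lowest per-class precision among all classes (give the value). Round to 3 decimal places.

0.594

Per-class precision (TP/(TP+FP)):
  jazz: TP=329, FP=15+31+43+29=118 → 329/447 = 0.7360
  pop: TP=265, FP=16+28+45+29=118 → 265/383 = 0.6919
  classical: TP=292, FP=19+13+45+25=102 → 292/394 = 0.7411
  hiphop: TP=148, FP=21+15+34+31=101 → 148/249 = 0.5944
  metal: TP=323, FP=27+17+36+47=127 → 323/450 = 0.7178
Lowest is class 'hiphop' with precision = 0.594.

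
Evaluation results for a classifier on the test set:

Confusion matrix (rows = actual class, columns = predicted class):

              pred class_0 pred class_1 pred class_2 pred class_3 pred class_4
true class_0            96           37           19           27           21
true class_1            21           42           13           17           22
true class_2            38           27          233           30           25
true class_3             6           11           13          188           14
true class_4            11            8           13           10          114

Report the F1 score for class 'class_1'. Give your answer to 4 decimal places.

0.3500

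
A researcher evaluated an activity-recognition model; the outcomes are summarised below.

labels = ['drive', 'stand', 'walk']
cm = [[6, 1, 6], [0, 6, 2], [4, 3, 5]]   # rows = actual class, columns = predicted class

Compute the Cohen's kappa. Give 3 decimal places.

0.270

Observed agreement pₒ = trace/N = 17/33 = 0.5152
Expected agreement pₑ = Σ (rowᵢ·colᵢ)/N² = (13·10 + 8·10 + 12·13)/33² = 0.3361
κ = (pₒ − pₑ)/(1 − pₑ) = (0.5152 − 0.3361)/(1 − 0.3361) = 0.270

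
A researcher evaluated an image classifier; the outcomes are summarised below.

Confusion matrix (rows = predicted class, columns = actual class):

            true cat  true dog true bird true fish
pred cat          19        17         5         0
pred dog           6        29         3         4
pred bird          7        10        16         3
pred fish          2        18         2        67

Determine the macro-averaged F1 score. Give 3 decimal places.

0.586

Per-class F1 score (2·TP/(2·TP+FP+FN)):
  cat: TP=19, FP=17+5+0=22, FN=6+7+2=15 → 38/75 = 0.5067
  dog: TP=29, FP=6+3+4=13, FN=17+10+18=45 → 58/116 = 0.5000
  bird: TP=16, FP=7+10+3=20, FN=5+3+2=10 → 32/62 = 0.5161
  fish: TP=67, FP=2+18+2=22, FN=0+4+3=7 → 134/163 = 0.8221
Macro-F1 score = mean = (0.5067 + 0.5000 + 0.5161 + 0.8221) / 4 = 0.586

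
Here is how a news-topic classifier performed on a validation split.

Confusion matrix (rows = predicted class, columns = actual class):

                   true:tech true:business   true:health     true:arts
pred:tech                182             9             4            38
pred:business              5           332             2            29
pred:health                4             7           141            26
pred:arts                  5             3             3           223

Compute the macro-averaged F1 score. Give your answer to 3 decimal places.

0.861

Per-class F1 score (2·TP/(2·TP+FP+FN)):
  tech: TP=182, FP=9+4+38=51, FN=5+4+5=14 → 364/429 = 0.8485
  business: TP=332, FP=5+2+29=36, FN=9+7+3=19 → 664/719 = 0.9235
  health: TP=141, FP=4+7+26=37, FN=4+2+3=9 → 282/328 = 0.8598
  arts: TP=223, FP=5+3+3=11, FN=38+29+26=93 → 446/550 = 0.8109
Macro-F1 score = mean = (0.8485 + 0.9235 + 0.8598 + 0.8109) / 4 = 0.861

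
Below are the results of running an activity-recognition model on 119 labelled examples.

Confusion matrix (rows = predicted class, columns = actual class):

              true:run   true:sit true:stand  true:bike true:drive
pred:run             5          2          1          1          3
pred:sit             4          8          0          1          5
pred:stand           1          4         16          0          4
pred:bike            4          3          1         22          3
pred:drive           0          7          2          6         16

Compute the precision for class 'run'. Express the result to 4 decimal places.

Treat 'run' as positive and all other classes as negative.
precision = TP/(TP+FP).
run: TP=5, FP=2+1+1+3=7 → 5/12 = 0.41667

0.4167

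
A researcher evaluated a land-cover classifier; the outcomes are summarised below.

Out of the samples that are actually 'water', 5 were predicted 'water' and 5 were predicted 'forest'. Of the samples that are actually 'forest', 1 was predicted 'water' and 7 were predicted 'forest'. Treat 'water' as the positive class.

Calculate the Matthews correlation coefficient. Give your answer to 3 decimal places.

0.395

MCC = (TP·TN − FP·FN) / √((TP+FP)(TP+FN)(TN+FP)(TN+FN))
Numerator = 5·7 − 1·5 = 30
Denominator = √(6·10·8·12) = √5760 = 75.8947
MCC = 30 / 75.8947 = 0.395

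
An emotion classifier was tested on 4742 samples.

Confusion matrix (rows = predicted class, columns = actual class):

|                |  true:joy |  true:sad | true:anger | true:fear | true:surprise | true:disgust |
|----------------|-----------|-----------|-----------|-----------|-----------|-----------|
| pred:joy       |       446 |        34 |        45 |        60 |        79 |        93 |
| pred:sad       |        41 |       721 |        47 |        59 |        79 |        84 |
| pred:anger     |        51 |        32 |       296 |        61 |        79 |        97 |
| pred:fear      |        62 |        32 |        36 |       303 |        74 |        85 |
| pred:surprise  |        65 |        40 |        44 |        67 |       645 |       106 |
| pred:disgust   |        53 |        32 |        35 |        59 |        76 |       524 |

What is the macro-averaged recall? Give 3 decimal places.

Per-class recall (TP/(TP+FN)):
  joy: TP=446, FN=41+51+62+65+53=272 → 446/718 = 0.6212
  sad: TP=721, FN=34+32+32+40+32=170 → 721/891 = 0.8092
  anger: TP=296, FN=45+47+36+44+35=207 → 296/503 = 0.5885
  fear: TP=303, FN=60+59+61+67+59=306 → 303/609 = 0.4975
  surprise: TP=645, FN=79+79+79+74+76=387 → 645/1032 = 0.6250
  disgust: TP=524, FN=93+84+97+85+106=465 → 524/989 = 0.5298
Macro-recall = mean = (0.6212 + 0.8092 + 0.5885 + 0.4975 + 0.6250 + 0.5298) / 6 = 0.612

0.612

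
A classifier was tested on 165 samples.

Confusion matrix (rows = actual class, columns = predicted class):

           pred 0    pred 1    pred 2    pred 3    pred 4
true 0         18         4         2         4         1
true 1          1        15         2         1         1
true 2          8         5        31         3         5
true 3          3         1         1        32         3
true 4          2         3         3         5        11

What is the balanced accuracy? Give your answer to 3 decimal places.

0.645

Balanced accuracy = mean of per-class recall.
  0: recall = 18/29 = 0.6207
  1: recall = 15/20 = 0.7500
  2: recall = 31/52 = 0.5962
  3: recall = 32/40 = 0.8000
  4: recall = 11/24 = 0.4583
Mean = (0.6207 + 0.7500 + 0.5962 + 0.8000 + 0.4583) / 5 = 0.645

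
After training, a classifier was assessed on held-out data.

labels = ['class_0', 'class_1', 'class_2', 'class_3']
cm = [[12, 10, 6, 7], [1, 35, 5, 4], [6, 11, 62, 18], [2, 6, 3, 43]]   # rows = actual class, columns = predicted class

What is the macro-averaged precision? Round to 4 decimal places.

Per-class precision (TP/(TP+FP)):
  class_0: TP=12, FP=1+6+2=9 → 12/21 = 0.57143
  class_1: TP=35, FP=10+11+6=27 → 35/62 = 0.56452
  class_2: TP=62, FP=6+5+3=14 → 62/76 = 0.81579
  class_3: TP=43, FP=7+4+18=29 → 43/72 = 0.59722
Macro-precision = mean = (0.57143 + 0.56452 + 0.81579 + 0.59722) / 4 = 0.6372

0.6372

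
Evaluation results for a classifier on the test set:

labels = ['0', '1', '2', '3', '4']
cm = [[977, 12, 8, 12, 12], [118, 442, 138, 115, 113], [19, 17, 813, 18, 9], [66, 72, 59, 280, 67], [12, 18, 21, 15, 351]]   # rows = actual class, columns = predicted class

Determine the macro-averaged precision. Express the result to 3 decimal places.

0.732

Per-class precision (TP/(TP+FP)):
  0: TP=977, FP=118+19+66+12=215 → 977/1192 = 0.8196
  1: TP=442, FP=12+17+72+18=119 → 442/561 = 0.7879
  2: TP=813, FP=8+138+59+21=226 → 813/1039 = 0.7825
  3: TP=280, FP=12+115+18+15=160 → 280/440 = 0.6364
  4: TP=351, FP=12+113+9+67=201 → 351/552 = 0.6359
Macro-precision = mean = (0.8196 + 0.7879 + 0.7825 + 0.6364 + 0.6359) / 5 = 0.732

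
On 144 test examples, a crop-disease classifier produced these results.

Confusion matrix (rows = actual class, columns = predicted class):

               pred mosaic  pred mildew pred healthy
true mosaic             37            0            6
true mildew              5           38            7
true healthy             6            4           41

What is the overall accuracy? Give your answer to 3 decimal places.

0.806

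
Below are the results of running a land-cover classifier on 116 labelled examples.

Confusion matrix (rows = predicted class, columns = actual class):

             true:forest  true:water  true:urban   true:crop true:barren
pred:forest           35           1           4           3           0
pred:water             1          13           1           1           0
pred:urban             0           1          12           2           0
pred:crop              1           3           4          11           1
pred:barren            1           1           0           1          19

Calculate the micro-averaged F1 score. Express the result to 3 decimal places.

Micro-averaging pools counts across classes: ΣTP=90, ΣFP=26, ΣFN=26.
Micro-F1 score = 2·TP/(2·TP+FP+FN) on pooled counts = 0.776 (equals overall accuracy in single-label multiclass).

0.776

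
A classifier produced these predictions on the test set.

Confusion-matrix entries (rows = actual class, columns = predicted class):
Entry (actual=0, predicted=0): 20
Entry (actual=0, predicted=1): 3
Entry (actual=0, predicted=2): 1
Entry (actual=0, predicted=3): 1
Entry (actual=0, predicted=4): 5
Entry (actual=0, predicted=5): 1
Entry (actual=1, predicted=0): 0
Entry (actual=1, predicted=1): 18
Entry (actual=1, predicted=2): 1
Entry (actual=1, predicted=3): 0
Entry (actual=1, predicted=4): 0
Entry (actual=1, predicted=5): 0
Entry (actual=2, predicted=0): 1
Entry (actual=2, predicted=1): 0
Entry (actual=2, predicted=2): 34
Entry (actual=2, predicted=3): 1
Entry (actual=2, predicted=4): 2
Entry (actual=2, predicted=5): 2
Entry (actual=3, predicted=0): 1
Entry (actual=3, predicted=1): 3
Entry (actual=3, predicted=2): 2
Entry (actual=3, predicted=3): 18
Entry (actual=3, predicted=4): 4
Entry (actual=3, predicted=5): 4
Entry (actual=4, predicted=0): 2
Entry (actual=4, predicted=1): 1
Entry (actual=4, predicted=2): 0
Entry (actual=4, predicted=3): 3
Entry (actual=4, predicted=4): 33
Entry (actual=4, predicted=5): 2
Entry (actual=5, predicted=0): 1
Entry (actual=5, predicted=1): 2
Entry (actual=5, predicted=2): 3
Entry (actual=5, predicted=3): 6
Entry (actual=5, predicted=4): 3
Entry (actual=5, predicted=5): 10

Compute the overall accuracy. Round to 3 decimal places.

Accuracy = trace / total = (20+18+34+18+33+10=133) / 188 = 133/188 = 0.707

0.707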